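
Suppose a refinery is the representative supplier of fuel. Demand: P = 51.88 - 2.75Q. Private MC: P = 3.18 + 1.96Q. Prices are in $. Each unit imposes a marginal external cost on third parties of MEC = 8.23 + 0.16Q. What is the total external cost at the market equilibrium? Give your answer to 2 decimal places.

$93.65

Market equilibrium (private): 3.18 + 1.96Q = 51.88 - 2.75Q → Q_m = 10.3397.
Total external cost = ∫₀^{Q_m} (8.23 + 0.16Q) dQ = 8.23×10.3397 + ½×0.16×10.3397² = 93.6485.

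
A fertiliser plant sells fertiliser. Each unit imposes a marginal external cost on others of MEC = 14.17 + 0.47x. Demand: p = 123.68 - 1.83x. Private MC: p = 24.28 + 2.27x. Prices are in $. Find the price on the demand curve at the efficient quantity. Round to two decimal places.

P = $89.55

Social marginal cost = private MC + MEC = 38.45 + 2.74x.
Set SMC = demand: 38.45 + 2.74x = 123.68 - 1.83x → x* = 18.6499.
Consumer price on the demand curve at x*: 123.68 − 1.83×18.6499 = 89.5507.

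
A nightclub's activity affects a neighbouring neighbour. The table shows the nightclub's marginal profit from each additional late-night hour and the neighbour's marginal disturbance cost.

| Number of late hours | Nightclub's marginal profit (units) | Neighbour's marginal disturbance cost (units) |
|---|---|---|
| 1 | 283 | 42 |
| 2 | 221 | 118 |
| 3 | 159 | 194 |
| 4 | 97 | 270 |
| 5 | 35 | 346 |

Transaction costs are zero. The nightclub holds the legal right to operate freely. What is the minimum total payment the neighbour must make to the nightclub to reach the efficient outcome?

291

Left alone the nightclub would choose level 5 (marginal profit stays positive).
Efficient level: k* = 2 (marginal profit ≥ marginal disturbance cost through 2).
The neighbour must at least cover the nightclub's forgone profit from cutting 5→2: 159 + 97 + 35 = 291.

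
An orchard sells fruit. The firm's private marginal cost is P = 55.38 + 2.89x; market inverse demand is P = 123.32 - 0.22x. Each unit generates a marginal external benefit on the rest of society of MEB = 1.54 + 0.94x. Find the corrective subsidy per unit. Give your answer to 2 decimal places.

Social marginal cost = private MC − MEB = 53.84 + 1.95x.
Set SMC = demand: 53.84 + 1.95x = 123.32 - 0.22x → x* = 32.0184.
The Pigouvian subsidy equals MEB at x*: 1.54 + 0.94×32.0184 = 31.6373.

subsidy = 31.64 per unit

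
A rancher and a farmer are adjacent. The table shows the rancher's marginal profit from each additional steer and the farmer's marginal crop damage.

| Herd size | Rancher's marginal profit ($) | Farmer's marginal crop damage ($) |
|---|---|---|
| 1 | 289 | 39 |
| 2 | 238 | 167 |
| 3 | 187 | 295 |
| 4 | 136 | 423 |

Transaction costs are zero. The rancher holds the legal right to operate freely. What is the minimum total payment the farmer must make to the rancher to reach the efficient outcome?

$323

Left alone the rancher would choose level 4 (marginal profit stays positive).
Efficient level: k* = 2 (marginal profit ≥ marginal crop damage through 2).
The farmer must at least cover the rancher's forgone profit from cutting 4→2: 187 + 136 = 323.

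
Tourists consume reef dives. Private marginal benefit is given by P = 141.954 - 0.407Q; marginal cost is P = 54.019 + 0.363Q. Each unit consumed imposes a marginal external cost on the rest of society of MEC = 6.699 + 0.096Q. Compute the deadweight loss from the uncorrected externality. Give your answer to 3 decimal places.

Market equilibrium (private): 54.019 + 0.363Q = 141.954 - 0.407Q → Q_m = 114.2013.
Social marginal benefit = demand − MEC = 135.255 - 0.503Q.
Set SMB = MC: 135.255 - 0.503Q = 54.019 + 0.363Q → Q* = 93.8060.
The loss is the area between SMB and MC from Q* to Q_m; with linear curves that's a triangle of height MEC(Q_m).
DWL = ½ × 20.3953 × 17.6623 = 180.1140.

DWL = 180.114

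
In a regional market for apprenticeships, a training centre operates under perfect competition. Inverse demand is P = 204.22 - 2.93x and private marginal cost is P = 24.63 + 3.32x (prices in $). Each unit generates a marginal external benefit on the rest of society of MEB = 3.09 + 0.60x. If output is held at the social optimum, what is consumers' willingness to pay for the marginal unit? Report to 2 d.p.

P = $109.49

Social marginal cost = private MC − MEB = 21.54 + 2.72x.
Set SMC = demand: 21.54 + 2.72x = 204.22 - 2.93x → x* = 32.3327.
Consumer price on the demand curve at x*: 204.22 − 2.93×32.3327 = 109.4852.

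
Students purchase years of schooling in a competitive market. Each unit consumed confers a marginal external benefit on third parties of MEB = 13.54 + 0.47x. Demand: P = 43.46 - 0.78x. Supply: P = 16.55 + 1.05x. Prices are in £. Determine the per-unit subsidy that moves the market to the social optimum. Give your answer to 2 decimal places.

subsidy = £27.52 per unit

Social marginal benefit = demand + MEB = 57.00 - 0.31x.
Set SMB = MC: 57.00 - 0.31x = 16.55 + 1.05x → x* = 29.7426.
The Pigouvian subsidy equals MEB at x*: 13.54 + 0.47×29.7426 = 27.5190.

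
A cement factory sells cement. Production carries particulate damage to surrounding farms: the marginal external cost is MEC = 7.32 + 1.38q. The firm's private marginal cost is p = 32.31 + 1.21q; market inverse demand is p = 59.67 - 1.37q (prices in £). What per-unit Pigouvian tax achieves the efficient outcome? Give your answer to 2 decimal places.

Social marginal cost = private MC + MEC = 39.63 + 2.59q.
Set SMC = demand: 39.63 + 2.59q = 59.67 - 1.37q → q* = 5.0606.
The Pigouvian tax equals MEC at q*: 7.32 + 1.38×5.0606 = 14.3036.

tax = £14.30 per unit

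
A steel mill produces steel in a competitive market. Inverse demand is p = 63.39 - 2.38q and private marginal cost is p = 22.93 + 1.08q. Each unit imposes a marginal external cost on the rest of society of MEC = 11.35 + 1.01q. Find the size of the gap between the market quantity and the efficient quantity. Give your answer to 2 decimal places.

Market equilibrium (private): 22.93 + 1.08q = 63.39 - 2.38q → q_m = 11.6936.
Social marginal cost = private MC + MEC = 34.28 + 2.09q.
Set SMC = demand: 34.28 + 2.09q = 63.39 - 2.38q → q* = 6.5123.
Gap = |11.6936 − 6.5123| = 5.1813.

5.18 units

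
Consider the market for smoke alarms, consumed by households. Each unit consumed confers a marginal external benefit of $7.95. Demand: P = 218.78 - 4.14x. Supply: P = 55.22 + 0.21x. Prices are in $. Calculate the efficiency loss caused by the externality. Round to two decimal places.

Market equilibrium (private): 55.22 + 0.21x = 218.78 - 4.14x → x_m = 37.6000.
Social marginal benefit = demand + MEB = 226.73 - 4.14x.
Set SMB = MC: 226.73 - 4.14x = 55.22 + 0.21x → x* = 39.4276.
The welfare-loss triangle has base |x_m − x*| and height MEB(x_m) (the vertical gap between SMB and MC is zero at x* and MEB at x_m).
DWL = ½ × 1.8276 × 7.9500 = 7.2647.

DWL = $7.26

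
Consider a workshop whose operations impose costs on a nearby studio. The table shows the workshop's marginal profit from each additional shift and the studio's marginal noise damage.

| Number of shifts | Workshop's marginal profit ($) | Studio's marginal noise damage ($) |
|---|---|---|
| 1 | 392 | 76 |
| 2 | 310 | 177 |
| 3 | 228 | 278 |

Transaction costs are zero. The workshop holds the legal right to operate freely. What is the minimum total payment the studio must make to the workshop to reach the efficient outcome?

$228

Left alone the workshop would choose level 3 (marginal profit stays positive).
Efficient level: k* = 2 (marginal profit ≥ marginal noise damage through 2).
The studio must at least cover the workshop's forgone profit from cutting 3→2: 228 = 228.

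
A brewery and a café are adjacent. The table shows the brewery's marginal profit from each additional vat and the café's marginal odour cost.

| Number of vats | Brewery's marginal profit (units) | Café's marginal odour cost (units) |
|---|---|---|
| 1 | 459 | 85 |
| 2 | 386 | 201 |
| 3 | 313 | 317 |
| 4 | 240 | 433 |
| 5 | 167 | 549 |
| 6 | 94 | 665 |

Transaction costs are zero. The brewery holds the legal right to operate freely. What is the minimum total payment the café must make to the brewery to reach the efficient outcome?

814

Left alone the brewery would choose level 6 (marginal profit stays positive).
Efficient level: k* = 2 (marginal profit ≥ marginal odour cost through 2).
The café must at least cover the brewery's forgone profit from cutting 6→2: 313 + 240 + 167 + 94 = 814.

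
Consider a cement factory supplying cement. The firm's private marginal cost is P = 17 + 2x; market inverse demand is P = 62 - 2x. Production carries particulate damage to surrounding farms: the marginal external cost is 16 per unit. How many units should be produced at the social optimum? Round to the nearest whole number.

Social marginal cost = private MC + MEC = 33 + 2x.
Set SMC = demand: 33 + 2x = 62 - 2x → x* = 7.2500.

x* = 7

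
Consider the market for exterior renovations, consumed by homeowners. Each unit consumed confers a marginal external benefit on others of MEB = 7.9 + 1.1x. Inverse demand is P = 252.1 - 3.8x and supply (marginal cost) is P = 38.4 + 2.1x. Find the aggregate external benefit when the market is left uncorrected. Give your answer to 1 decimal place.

Market equilibrium (private): 38.4 + 2.1x = 252.1 - 3.8x → x_m = 36.2203.
Total external benefit = ∫₀^{x_m} (7.9 + 1.1x) dx = 7.9×36.2203 + ½×1.1×36.2203² = 1007.6909.

1007.7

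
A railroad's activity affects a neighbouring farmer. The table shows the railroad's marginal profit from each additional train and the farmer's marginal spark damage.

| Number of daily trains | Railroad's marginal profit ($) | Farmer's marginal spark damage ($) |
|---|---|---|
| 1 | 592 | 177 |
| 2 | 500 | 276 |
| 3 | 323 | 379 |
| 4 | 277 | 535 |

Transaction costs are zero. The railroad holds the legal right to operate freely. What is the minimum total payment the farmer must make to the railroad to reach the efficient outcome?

$600

Left alone the railroad would choose level 4 (marginal profit stays positive).
Efficient level: k* = 2 (marginal profit ≥ marginal spark damage through 2).
The farmer must at least cover the railroad's forgone profit from cutting 4→2: 323 + 277 = 600.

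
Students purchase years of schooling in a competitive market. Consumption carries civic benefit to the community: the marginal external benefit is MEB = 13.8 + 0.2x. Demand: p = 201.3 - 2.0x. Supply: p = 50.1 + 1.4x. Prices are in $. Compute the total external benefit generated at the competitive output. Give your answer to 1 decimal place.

$811.5

Market equilibrium (private): 50.1 + 1.4x = 201.3 - 2.0x → x_m = 44.4706.
Total external benefit = ∫₀^{x_m} (13.8 + 0.2x) dx = 13.8×44.4706 + ½×0.2×44.4706² = 811.4577.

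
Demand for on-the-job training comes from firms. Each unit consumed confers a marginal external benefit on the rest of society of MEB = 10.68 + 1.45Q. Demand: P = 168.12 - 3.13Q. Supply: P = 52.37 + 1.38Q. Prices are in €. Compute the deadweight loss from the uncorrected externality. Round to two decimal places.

Market equilibrium (private): 52.37 + 1.38Q = 168.12 - 3.13Q → Q_m = 25.6652.
Social marginal benefit = demand + MEB = 178.80 - 1.68Q.
Set SMB = MC: 178.80 - 1.68Q = 52.37 + 1.38Q → Q* = 41.3170.
The loss is the area between SMB and MC from Q* to Q_m; with linear curves that's a triangle of height MEB(Q_m).
DWL = ½ × 15.6518 × 47.8945 = 374.8176.

DWL = €374.82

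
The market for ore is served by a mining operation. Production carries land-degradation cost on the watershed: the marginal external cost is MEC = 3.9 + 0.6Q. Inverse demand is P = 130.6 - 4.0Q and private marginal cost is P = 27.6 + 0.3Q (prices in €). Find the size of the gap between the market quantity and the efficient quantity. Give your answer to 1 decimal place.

3.7 units

Market equilibrium (private): 27.6 + 0.3Q = 130.6 - 4.0Q → Q_m = 23.9535.
Social marginal cost = private MC + MEC = 31.5 + 0.9Q.
Set SMC = demand: 31.5 + 0.9Q = 130.6 - 4.0Q → Q* = 20.2245.
Gap = |23.9535 − 20.2245| = 3.7290.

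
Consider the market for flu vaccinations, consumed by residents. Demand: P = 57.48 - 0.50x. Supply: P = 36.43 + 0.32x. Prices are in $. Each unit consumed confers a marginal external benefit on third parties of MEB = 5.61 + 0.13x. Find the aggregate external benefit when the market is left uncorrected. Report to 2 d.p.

$186.85

Market equilibrium (private): 36.43 + 0.32x = 57.48 - 0.50x → x_m = 25.6707.
Total external benefit = ∫₀^{x_m} (5.61 + 0.13x) dx = 5.61×25.6707 + ½×0.13×25.6707² = 186.8466.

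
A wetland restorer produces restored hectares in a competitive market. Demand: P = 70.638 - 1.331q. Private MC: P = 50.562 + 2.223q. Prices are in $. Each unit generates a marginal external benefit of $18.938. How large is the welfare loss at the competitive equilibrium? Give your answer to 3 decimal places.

Market equilibrium (private): 50.562 + 2.223q = 70.638 - 1.331q → q_m = 5.6488.
Social marginal cost = private MC − MEB = 31.624 + 2.223q.
Set SMC = demand: 31.624 + 2.223q = 70.638 - 1.331q → q* = 10.9775.
Between q* and q_m the wedge demand − SMC runs linearly from 0 to MEB(q_m), so the loss is a triangle.
DWL = ½ × 5.3287 × 18.9380 = 50.4575.

DWL = $50.457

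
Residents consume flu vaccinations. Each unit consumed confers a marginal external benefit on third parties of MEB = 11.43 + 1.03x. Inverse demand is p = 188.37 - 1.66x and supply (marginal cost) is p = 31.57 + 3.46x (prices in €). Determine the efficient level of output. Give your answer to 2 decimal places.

x* = 41.13

Social marginal benefit = demand + MEB = 199.80 - 0.63x.
Set SMB = MC: 199.80 - 0.63x = 31.57 + 3.46x → x* = 41.1320.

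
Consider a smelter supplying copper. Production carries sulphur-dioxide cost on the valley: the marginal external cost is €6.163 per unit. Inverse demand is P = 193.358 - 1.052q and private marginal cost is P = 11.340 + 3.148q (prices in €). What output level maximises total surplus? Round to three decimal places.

Social marginal cost = private MC + MEC = 17.503 + 3.148q.
Set SMC = demand: 17.503 + 3.148q = 193.358 - 1.052q → q* = 41.8702.

q* = 41.870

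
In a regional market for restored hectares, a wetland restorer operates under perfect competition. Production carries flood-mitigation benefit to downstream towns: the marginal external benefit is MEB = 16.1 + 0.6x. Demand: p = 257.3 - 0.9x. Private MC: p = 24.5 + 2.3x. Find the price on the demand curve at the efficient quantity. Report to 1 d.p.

P = 171.1

Social marginal cost = private MC − MEB = 8.4 + 1.7x.
Set SMC = demand: 8.4 + 1.7x = 257.3 - 0.9x → x* = 95.7308.
Consumer price on the demand curve at x*: 257.3 − 0.9×95.7308 = 171.1423.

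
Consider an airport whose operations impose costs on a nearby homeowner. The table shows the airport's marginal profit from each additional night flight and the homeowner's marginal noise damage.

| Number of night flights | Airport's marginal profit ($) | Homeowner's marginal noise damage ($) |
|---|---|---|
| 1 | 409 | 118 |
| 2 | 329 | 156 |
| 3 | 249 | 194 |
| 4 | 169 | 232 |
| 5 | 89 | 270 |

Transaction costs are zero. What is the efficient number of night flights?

3

Bargaining reaches the level where marginal profit last exceeds marginal noise damage.
That holds through level 3 (249 ≥ 194) but not at 4 (169 < 232).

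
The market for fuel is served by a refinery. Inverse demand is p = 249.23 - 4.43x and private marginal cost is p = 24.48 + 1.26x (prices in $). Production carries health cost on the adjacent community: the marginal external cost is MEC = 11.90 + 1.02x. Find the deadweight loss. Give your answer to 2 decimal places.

DWL = $202.96

Market equilibrium (private): 24.48 + 1.26x = 249.23 - 4.43x → x_m = 39.4991.
Social marginal cost = private MC + MEC = 36.38 + 2.28x.
Set SMC = demand: 36.38 + 2.28x = 249.23 - 4.43x → x* = 31.7213.
The loss is the area between SMC and demand from x* to x_m; with linear curves that's a triangle of height MEC(x_m).
DWL = ½ × 7.7778 × 52.1891 = 202.9582.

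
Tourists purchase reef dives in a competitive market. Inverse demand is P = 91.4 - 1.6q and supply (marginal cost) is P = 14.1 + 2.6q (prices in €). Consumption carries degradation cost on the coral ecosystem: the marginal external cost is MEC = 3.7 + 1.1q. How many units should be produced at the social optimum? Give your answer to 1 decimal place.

Social marginal benefit = demand − MEC = 87.7 - 2.7q.
Set SMB = MC: 87.7 - 2.7q = 14.1 + 2.6q → q* = 13.8868.

q* = 13.9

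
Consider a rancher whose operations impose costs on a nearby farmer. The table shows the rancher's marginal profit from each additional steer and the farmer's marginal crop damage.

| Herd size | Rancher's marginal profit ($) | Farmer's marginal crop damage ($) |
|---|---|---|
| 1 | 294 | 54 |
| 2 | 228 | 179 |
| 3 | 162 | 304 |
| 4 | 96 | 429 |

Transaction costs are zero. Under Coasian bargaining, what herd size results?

Bargaining reaches the level where marginal profit last exceeds marginal crop damage.
That holds through level 2 (228 ≥ 179) but not at 3 (162 < 304).

2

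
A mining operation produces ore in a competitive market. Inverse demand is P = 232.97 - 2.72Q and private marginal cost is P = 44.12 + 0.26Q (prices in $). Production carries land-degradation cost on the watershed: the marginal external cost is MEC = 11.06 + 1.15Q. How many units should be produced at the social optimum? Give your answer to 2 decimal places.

Social marginal cost = private MC + MEC = 55.18 + 1.41Q.
Set SMC = demand: 55.18 + 1.41Q = 232.97 - 2.72Q → Q* = 43.0484.

Q* = 43.05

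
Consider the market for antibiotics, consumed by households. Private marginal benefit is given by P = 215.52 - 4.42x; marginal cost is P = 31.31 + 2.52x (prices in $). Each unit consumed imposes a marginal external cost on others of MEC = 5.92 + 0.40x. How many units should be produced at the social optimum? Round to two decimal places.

Social marginal benefit = demand − MEC = 209.60 - 4.82x.
Set SMB = MC: 209.60 - 4.82x = 31.31 + 2.52x → x* = 24.2902.

x* = 24.29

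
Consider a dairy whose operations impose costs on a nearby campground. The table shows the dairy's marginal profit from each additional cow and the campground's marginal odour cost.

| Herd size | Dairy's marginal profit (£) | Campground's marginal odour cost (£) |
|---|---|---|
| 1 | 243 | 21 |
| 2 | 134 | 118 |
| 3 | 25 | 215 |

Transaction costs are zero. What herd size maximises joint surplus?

2

Bargaining reaches the level where marginal profit last exceeds marginal odour cost.
That holds through level 2 (134 ≥ 118) but not at 3 (25 < 215).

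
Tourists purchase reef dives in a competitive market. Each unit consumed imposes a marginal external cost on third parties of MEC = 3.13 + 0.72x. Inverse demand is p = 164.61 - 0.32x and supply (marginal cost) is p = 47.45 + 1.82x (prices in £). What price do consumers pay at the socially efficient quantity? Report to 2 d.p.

Social marginal benefit = demand − MEC = 161.48 - 1.04x.
Set SMB = MC: 161.48 - 1.04x = 47.45 + 1.82x → x* = 39.8706.
Consumer price on the demand curve at x*: 164.61 − 0.32×39.8706 = 151.8514.

P = £151.85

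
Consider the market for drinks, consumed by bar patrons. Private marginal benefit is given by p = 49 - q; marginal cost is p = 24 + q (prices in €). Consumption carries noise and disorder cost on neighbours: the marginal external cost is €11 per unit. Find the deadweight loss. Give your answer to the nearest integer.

DWL = €30

Market equilibrium (private): 24 + q = 49 - q → q_m = 12.5000.
Social marginal benefit = demand − MEC = 38 - q.
Set SMB = MC: 38 - q = 24 + q → q* = 7.0000.
The loss is the area between SMB and MC from q* to q_m; with linear curves that's a triangle of height MEC(q_m).
DWL = ½ × 5.5000 × 11.0000 = 30.2500.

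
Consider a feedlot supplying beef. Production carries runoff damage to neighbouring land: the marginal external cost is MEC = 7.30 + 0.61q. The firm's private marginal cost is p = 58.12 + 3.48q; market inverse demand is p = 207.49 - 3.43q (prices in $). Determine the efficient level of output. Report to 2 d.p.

q* = 18.89

Social marginal cost = private MC + MEC = 65.42 + 4.09q.
Set SMC = demand: 65.42 + 4.09q = 207.49 - 3.43q → q* = 18.8923.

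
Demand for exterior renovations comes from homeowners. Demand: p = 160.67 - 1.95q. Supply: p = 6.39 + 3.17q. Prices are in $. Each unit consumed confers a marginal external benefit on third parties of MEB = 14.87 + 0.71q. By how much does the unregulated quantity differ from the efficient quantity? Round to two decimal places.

Market equilibrium (private): 6.39 + 3.17q = 160.67 - 1.95q → q_m = 30.1328.
Social marginal benefit = demand + MEB = 175.54 - 1.24q.
Set SMB = MC: 175.54 - 1.24q = 6.39 + 3.17q → q* = 38.3560.
Gap = |30.1328 − 38.3560| = 8.2232.

8.22 units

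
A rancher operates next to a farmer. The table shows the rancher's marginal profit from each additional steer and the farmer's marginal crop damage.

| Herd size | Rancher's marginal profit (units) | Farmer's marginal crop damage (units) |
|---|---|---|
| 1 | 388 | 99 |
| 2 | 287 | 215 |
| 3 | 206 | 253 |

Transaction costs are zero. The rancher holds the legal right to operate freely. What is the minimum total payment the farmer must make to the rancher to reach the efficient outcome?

206

Left alone the rancher would choose level 3 (marginal profit stays positive).
Efficient level: k* = 2 (marginal profit ≥ marginal crop damage through 2).
The farmer must at least cover the rancher's forgone profit from cutting 3→2: 206 = 206.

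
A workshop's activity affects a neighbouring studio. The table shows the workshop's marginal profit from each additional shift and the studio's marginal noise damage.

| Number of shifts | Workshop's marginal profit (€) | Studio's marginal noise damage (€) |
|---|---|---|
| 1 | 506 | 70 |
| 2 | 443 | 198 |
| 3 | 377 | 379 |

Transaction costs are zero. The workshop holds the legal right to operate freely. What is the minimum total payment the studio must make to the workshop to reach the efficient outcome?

Left alone the workshop would choose level 3 (marginal profit stays positive).
Efficient level: k* = 2 (marginal profit ≥ marginal noise damage through 2).
The studio must at least cover the workshop's forgone profit from cutting 3→2: 377 = 377.

€377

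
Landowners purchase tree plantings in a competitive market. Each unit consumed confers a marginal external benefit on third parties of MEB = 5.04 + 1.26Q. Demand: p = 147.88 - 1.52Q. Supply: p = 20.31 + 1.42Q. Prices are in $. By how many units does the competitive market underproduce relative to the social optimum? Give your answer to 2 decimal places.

Market equilibrium (private): 20.31 + 1.42Q = 147.88 - 1.52Q → Q_m = 43.3912.
Social marginal benefit = demand + MEB = 152.92 - 0.26Q.
Set SMB = MC: 152.92 - 0.26Q = 20.31 + 1.42Q → Q* = 78.9345.
Gap = |43.3912 − 78.9345| = 35.5433.

35.54 units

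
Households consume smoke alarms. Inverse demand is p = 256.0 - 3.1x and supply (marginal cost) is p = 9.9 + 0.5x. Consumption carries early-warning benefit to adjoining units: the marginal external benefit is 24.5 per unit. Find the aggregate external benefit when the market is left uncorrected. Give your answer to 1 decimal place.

1674.8

Market equilibrium (private): 9.9 + 0.5x = 256.0 - 3.1x → x_m = 68.3611.
Total external benefit = MEB × x_m = 24.5 × 68.3611 = 1674.8470.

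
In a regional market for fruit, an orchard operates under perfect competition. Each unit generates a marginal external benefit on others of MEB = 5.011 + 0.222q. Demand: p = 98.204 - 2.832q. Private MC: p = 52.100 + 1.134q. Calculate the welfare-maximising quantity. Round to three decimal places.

q* = 13.653

Social marginal cost = private MC − MEB = 47.089 + 0.912q.
Set SMC = demand: 47.089 + 0.912q = 98.204 - 2.832q → q* = 13.6525.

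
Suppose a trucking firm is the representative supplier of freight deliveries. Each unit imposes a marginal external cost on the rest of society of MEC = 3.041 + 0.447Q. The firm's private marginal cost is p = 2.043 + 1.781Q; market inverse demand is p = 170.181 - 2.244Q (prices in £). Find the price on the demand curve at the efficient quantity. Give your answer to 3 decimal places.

P = £87.337

Social marginal cost = private MC + MEC = 5.084 + 2.228Q.
Set SMC = demand: 5.084 + 2.228Q = 170.181 - 2.244Q → Q* = 36.9179.
Consumer price on the demand curve at Q*: 170.181 − 2.244×36.9179 = 87.3372.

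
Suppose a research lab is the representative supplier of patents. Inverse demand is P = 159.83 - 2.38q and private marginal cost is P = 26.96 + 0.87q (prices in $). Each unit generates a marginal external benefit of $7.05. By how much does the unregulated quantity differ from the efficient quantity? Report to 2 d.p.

Market equilibrium (private): 26.96 + 0.87q = 159.83 - 2.38q → q_m = 40.8831.
Social marginal cost = private MC − MEB = 19.91 + 0.87q.
Set SMC = demand: 19.91 + 0.87q = 159.83 - 2.38q → q* = 43.0523.
Gap = |40.8831 − 43.0523| = 2.1692.

2.17 units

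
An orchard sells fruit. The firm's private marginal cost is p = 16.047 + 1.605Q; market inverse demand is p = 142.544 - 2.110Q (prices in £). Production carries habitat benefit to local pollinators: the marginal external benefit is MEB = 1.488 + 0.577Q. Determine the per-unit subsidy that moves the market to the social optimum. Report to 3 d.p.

subsidy = £25.021 per unit

Social marginal cost = private MC − MEB = 14.559 + 1.028Q.
Set SMC = demand: 14.559 + 1.028Q = 142.544 - 2.110Q → Q* = 40.7855.
The Pigouvian subsidy equals MEB at Q*: 1.488 + 0.577×40.7855 = 25.0212.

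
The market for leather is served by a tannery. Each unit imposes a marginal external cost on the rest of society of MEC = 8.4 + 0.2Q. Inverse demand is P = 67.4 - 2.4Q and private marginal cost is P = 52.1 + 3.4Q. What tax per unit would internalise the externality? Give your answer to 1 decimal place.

Social marginal cost = private MC + MEC = 60.5 + 3.6Q.
Set SMC = demand: 60.5 + 3.6Q = 67.4 - 2.4Q → Q* = 1.1500.
The Pigouvian tax equals MEC at Q*: 8.4 + 0.2×1.1500 = 8.6300.

tax = 8.6 per unit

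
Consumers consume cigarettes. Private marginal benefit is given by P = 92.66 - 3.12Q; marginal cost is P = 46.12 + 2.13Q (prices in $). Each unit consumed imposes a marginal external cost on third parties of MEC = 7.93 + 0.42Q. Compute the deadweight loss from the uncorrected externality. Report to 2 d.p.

Market equilibrium (private): 46.12 + 2.13Q = 92.66 - 3.12Q → Q_m = 8.8648.
Social marginal benefit = demand − MEC = 84.73 - 3.54Q.
Set SMB = MC: 84.73 - 3.54Q = 46.12 + 2.13Q → Q* = 6.8095.
The loss is the area between SMB and MC from Q* to Q_m; with linear curves that's a triangle of height MEC(Q_m).
DWL = ½ × 2.0553 × 11.6532 = 11.9754.

DWL = $11.98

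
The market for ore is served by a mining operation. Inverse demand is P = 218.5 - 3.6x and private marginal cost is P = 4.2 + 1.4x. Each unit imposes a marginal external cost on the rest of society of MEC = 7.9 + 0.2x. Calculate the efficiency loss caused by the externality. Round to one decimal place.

Market equilibrium (private): 4.2 + 1.4x = 218.5 - 3.6x → x_m = 42.8600.
Social marginal cost = private MC + MEC = 12.1 + 1.6x.
Set SMC = demand: 12.1 + 1.6x = 218.5 - 3.6x → x* = 39.6923.
Between x* and x_m the wedge SMC − demand runs linearly from 0 to MEC(x_m), so the loss is a triangle.
DWL = ½ × 3.1677 × 16.4720 = 26.0892.

DWL = 26.1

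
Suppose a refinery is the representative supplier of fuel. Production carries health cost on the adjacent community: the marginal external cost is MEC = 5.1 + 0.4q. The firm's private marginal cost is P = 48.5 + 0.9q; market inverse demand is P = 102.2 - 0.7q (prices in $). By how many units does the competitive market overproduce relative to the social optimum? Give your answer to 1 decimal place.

Market equilibrium (private): 48.5 + 0.9q = 102.2 - 0.7q → q_m = 33.5625.
Social marginal cost = private MC + MEC = 53.6 + 1.3q.
Set SMC = demand: 53.6 + 1.3q = 102.2 - 0.7q → q* = 24.3000.
Gap = |33.5625 − 24.3000| = 9.2625.

9.3 units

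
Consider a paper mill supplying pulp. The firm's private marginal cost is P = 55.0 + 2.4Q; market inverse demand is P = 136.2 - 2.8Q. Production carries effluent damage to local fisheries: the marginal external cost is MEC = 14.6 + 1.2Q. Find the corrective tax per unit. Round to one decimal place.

tax = 27.1 per unit

Social marginal cost = private MC + MEC = 69.6 + 3.6Q.
Set SMC = demand: 69.6 + 3.6Q = 136.2 - 2.8Q → Q* = 10.4063.
The Pigouvian tax equals MEC at Q*: 14.6 + 1.2×10.4063 = 27.0876.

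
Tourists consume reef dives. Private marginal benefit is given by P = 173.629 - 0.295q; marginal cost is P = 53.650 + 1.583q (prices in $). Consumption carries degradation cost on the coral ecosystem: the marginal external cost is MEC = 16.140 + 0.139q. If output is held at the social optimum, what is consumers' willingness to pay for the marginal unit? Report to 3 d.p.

Social marginal benefit = demand − MEC = 157.489 - 0.434q.
Set SMB = MC: 157.489 - 0.434q = 53.650 + 1.583q → q* = 51.4819.
Consumer price on the demand curve at q*: 173.629 − 0.295×51.4819 = 158.4418.

P = $158.442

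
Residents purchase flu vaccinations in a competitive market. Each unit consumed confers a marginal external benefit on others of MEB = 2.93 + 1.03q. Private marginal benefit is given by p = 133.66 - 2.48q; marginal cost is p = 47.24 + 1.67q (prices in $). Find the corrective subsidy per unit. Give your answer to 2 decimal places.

Social marginal benefit = demand + MEB = 136.59 - 1.45q.
Set SMB = MC: 136.59 - 1.45q = 47.24 + 1.67q → q* = 28.6378.
The Pigouvian subsidy equals MEB at q*: 2.93 + 1.03×28.6378 = 32.4269.

subsidy = $32.43 per unit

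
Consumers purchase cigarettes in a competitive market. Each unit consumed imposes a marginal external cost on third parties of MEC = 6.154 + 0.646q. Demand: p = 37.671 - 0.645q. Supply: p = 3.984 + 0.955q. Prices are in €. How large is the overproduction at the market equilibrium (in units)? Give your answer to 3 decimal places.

Market equilibrium (private): 3.984 + 0.955q = 37.671 - 0.645q → q_m = 21.0544.
Social marginal benefit = demand − MEC = 31.517 - 1.291q.
Set SMB = MC: 31.517 - 1.291q = 3.984 + 0.955q → q* = 12.2587.
Gap = |21.0544 − 12.2587| = 8.7957.

8.796 units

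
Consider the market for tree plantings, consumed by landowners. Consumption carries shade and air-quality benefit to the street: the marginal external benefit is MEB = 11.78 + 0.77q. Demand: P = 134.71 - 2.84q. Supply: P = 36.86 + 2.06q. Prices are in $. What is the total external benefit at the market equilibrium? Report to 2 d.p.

Market equilibrium (private): 36.86 + 2.06q = 134.71 - 2.84q → q_m = 19.9694.
Total external benefit = ∫₀^{q_m} (11.78 + 0.77q) dq = 11.78×19.9694 + ½×0.77×19.9694² = 388.7687.

$388.77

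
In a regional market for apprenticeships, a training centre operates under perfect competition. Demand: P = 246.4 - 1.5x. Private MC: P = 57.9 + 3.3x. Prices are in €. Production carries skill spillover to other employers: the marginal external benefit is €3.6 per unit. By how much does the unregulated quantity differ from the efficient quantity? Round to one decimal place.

0.8 units

Market equilibrium (private): 57.9 + 3.3x = 246.4 - 1.5x → x_m = 39.2708.
Social marginal cost = private MC − MEB = 54.3 + 3.3x.
Set SMC = demand: 54.3 + 3.3x = 246.4 - 1.5x → x* = 40.0208.
Gap = |39.2708 − 40.0208| = 0.7500.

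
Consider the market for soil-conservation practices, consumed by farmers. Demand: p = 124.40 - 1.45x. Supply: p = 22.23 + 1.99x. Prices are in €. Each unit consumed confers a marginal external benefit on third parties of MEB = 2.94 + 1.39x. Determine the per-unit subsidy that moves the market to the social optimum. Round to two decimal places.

Social marginal benefit = demand + MEB = 127.34 - 0.06x.
Set SMB = MC: 127.34 - 0.06x = 22.23 + 1.99x → x* = 51.2732.
The Pigouvian subsidy equals MEB at x*: 2.94 + 1.39×51.2732 = 74.2097.

subsidy = €74.21 per unit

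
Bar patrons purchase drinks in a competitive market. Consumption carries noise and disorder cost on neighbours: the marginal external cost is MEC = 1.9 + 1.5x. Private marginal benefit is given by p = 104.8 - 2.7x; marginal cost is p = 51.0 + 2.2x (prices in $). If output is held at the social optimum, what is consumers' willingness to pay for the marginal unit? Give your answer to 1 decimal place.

Social marginal benefit = demand − MEC = 102.9 - 4.2x.
Set SMB = MC: 102.9 - 4.2x = 51.0 + 2.2x → x* = 8.1094.
Consumer price on the demand curve at x*: 104.8 − 2.7×8.1094 = 82.9046.

P = $82.9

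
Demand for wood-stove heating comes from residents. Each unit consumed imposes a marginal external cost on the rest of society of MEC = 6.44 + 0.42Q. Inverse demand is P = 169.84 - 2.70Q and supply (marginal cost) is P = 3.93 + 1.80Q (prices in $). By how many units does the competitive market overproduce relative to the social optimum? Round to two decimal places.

Market equilibrium (private): 3.93 + 1.80Q = 169.84 - 2.70Q → Q_m = 36.8689.
Social marginal benefit = demand − MEC = 163.40 - 3.12Q.
Set SMB = MC: 163.40 - 3.12Q = 3.93 + 1.80Q → Q* = 32.4126.
Gap = |36.8689 − 32.4126| = 4.4563.

4.46 units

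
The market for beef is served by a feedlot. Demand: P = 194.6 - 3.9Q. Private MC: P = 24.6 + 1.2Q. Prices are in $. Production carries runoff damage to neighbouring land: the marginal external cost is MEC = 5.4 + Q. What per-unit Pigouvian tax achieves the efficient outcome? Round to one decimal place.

Social marginal cost = private MC + MEC = 30.0 + 2.2Q.
Set SMC = demand: 30.0 + 2.2Q = 194.6 - 3.9Q → Q* = 26.9836.
The Pigouvian tax equals MEC at Q*: 5.4 + 1.0×26.9836 = 32.3836.

tax = $32.4 per unit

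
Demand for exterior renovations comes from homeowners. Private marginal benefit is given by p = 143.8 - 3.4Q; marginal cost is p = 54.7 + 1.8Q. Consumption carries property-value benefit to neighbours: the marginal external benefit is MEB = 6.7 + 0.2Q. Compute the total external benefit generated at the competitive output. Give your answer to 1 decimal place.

144.2

Market equilibrium (private): 54.7 + 1.8Q = 143.8 - 3.4Q → Q_m = 17.1346.
Total external benefit = ∫₀^{Q_m} (6.7 + 0.2Q) dQ = 6.7×17.1346 + ½×0.2×17.1346² = 144.1613.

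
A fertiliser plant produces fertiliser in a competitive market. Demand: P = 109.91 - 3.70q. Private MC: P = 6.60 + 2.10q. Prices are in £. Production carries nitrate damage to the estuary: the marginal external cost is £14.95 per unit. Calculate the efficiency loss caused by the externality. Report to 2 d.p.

DWL = £19.27

Market equilibrium (private): 6.60 + 2.10q = 109.91 - 3.70q → q_m = 17.8121.
Social marginal cost = private MC + MEC = 21.55 + 2.10q.
Set SMC = demand: 21.55 + 2.10q = 109.91 - 3.70q → q* = 15.2345.
Between q* and q_m the wedge SMC − demand runs linearly from 0 to MEC(q_m), so the loss is a triangle.
DWL = ½ × 2.5776 × 14.9500 = 19.2676.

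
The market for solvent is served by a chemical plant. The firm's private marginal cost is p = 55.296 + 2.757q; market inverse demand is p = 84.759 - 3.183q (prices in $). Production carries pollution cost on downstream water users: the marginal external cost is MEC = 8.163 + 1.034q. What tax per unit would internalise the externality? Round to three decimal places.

tax = $11.321 per unit

Social marginal cost = private MC + MEC = 63.459 + 3.791q.
Set SMC = demand: 63.459 + 3.791q = 84.759 - 3.183q → q* = 3.0542.
The Pigouvian tax equals MEC at q*: 8.163 + 1.034×3.0542 = 11.3210.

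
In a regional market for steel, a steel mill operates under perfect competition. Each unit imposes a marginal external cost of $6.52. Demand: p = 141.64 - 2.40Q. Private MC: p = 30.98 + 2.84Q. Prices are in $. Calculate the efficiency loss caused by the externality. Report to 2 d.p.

Market equilibrium (private): 30.98 + 2.84Q = 141.64 - 2.40Q → Q_m = 21.1183.
Social marginal cost = private MC + MEC = 37.50 + 2.84Q.
Set SMC = demand: 37.50 + 2.84Q = 141.64 - 2.40Q → Q* = 19.8740.
The loss is the area between SMC and demand from Q* to Q_m; with linear curves that's a triangle of height MEC(Q_m).
DWL = ½ × 1.2443 × 6.5200 = 4.0564.

DWL = $4.06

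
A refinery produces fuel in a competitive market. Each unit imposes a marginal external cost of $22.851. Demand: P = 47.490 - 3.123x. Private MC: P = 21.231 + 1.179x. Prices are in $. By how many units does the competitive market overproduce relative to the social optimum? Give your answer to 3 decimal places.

Market equilibrium (private): 21.231 + 1.179x = 47.490 - 3.123x → x_m = 6.1039.
Social marginal cost = private MC + MEC = 44.082 + 1.179x.
Set SMC = demand: 44.082 + 1.179x = 47.490 - 3.123x → x* = 0.7922.
Gap = |6.1039 − 0.7922| = 5.3117.

5.312 units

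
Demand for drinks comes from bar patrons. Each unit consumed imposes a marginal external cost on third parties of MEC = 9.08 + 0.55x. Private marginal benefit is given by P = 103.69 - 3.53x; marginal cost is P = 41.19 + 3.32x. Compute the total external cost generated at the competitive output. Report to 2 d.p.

Market equilibrium (private): 41.19 + 3.32x = 103.69 - 3.53x → x_m = 9.1241.
Total external cost = ∫₀^{x_m} (9.08 + 0.55x) dx = 9.08×9.1241 + ½×0.55×9.1241² = 105.7404.

105.74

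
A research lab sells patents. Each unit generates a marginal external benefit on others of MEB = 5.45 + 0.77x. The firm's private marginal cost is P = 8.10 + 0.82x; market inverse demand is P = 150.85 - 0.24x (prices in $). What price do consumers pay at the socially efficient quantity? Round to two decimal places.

Social marginal cost = private MC − MEB = 2.65 + 0.05x.
Set SMC = demand: 2.65 + 0.05x = 150.85 - 0.24x → x* = 511.0345.
Consumer price on the demand curve at x*: 150.85 − 0.24×511.0345 = 28.2017.

P = $28.20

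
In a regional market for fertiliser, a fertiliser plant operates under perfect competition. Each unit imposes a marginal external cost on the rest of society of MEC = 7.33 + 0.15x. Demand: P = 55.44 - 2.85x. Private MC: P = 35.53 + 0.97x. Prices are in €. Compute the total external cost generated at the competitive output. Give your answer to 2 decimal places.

€40.24

Market equilibrium (private): 35.53 + 0.97x = 55.44 - 2.85x → x_m = 5.2120.
Total external cost = ∫₀^{x_m} (7.33 + 0.15x) dx = 7.33×5.2120 + ½×0.15×5.2120² = 40.2413.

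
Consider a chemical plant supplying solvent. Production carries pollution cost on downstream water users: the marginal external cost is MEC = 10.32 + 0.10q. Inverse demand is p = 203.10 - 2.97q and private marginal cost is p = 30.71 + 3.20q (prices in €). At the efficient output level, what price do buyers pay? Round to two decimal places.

Social marginal cost = private MC + MEC = 41.03 + 3.30q.
Set SMC = demand: 41.03 + 3.30q = 203.10 - 2.97q → q* = 25.8485.
Consumer price on the demand curve at q*: 203.10 − 2.97×25.8485 = 126.3300.

P = €126.33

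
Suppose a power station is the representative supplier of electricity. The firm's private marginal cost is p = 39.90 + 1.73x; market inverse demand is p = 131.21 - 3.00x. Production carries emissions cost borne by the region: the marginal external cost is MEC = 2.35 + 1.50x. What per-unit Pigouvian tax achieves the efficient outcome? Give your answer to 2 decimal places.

Social marginal cost = private MC + MEC = 42.25 + 3.23x.
Set SMC = demand: 42.25 + 3.23x = 131.21 - 3.00x → x* = 14.2793.
The Pigouvian tax equals MEC at x*: 2.35 + 1.50×14.2793 = 23.7690.

tax = 23.77 per unit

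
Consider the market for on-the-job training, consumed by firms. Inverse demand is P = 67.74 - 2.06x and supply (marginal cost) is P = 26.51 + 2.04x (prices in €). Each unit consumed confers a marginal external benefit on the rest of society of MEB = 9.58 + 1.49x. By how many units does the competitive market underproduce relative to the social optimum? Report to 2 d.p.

Market equilibrium (private): 26.51 + 2.04x = 67.74 - 2.06x → x_m = 10.0561.
Social marginal benefit = demand + MEB = 77.32 - 0.57x.
Set SMB = MC: 77.32 - 0.57x = 26.51 + 2.04x → x* = 19.4674.
Gap = |10.0561 − 19.4674| = 9.4113.

9.41 units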